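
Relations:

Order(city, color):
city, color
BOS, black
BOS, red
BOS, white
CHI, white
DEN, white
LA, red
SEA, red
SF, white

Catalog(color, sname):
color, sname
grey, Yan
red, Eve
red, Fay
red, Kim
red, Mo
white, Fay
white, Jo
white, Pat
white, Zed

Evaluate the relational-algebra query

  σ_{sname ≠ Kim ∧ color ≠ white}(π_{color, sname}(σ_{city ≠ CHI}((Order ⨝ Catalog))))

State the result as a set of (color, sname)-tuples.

{(red, Eve), (red, Fay), (red, Mo)}

Order ⋈ Catalog (natural join on color): {(BOS, red, Eve), (BOS, red, Fay), (BOS, red, Kim), (BOS, red, Mo), (BOS, white, Fay), (BOS, white, Jo), (BOS, white, Pat), (BOS, white, Zed), (CHI, white, Fay), (CHI, white, Jo), (CHI, white, Pat), (CHI, white, Zed), (DEN, white, Fay), (DEN, white, Jo), (DEN, white, Pat), (DEN, white, Zed), (LA, red, Eve), (LA, red, Fay), (LA, red, Kim), (LA, red, Mo), (SEA, red, Eve), (SEA, red, Fay), (SEA, red, Kim), (SEA, red, Mo), (SF, white, Fay), (SF, white, Jo), (SF, white, Pat), (SF, white, Zed)}
Apply σ_{city ≠ CHI}; surviving tuples: {(BOS, red, Eve), (BOS, red, Fay), (BOS, red, Kim), (BOS, red, Mo), (BOS, white, Fay), (BOS, white, Jo), (BOS, white, Pat), (BOS, white, Zed), (DEN, white, Fay), (DEN, white, Jo), (DEN, white, Pat), (DEN, white, Zed), (LA, red, Eve), (LA, red, Fay), (LA, red, Kim), (LA, red, Mo), (SEA, red, Eve), (SEA, red, Fay), (SEA, red, Kim), (SEA, red, Mo), (SF, white, Fay), (SF, white, Jo), (SF, white, Pat), (SF, white, Zed)}
π[color, sname]: project onto (color, sname) (16 duplicate(s) eliminated) → {(red, Eve), (red, Fay), (red, Kim), (red, Mo), (white, Fay), (white, Jo), (white, Pat), (white, Zed)}
Apply σ_{sname ≠ Kim ∧ color ≠ white}; surviving tuples: {(red, Eve), (red, Fay), (red, Mo)}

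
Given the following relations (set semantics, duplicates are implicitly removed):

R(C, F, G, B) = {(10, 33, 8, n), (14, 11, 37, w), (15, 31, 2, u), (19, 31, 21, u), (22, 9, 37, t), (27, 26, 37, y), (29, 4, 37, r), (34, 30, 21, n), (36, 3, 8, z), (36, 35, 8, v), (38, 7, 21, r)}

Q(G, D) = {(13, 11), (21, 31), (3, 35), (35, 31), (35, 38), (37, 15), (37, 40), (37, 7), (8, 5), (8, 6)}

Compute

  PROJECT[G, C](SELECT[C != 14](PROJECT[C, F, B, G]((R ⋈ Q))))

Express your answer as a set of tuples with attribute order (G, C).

{(21, 19), (21, 34), (21, 38), (37, 22), (37, 27), (37, 29), (8, 10), (8, 36)}

Joining R and Q on G yields {(10, 33, 8, n, 5), (10, 33, 8, n, 6), (14, 11, 37, w, 15), (14, 11, 37, w, 40), (14, 11, 37, w, 7), (19, 31, 21, u, 31), (22, 9, 37, t, 15), (22, 9, 37, t, 40), (22, 9, 37, t, 7), (27, 26, 37, y, 15), (27, 26, 37, y, 40), (27, 26, 37, y, 7), (29, 4, 37, r, 15), (29, 4, 37, r, 40), (29, 4, 37, r, 7), (34, 30, 21, n, 31), (36, 3, 8, z, 5), (36, 3, 8, z, 6), (36, 35, 8, v, 5), (36, 35, 8, v, 6), (38, 7, 21, r, 31)}.
π_{C, F, B, G} gives {(10, 33, n, 8), (14, 11, w, 37), (19, 31, u, 21), (22, 9, t, 37), (27, 26, y, 37), (29, 4, r, 37), (34, 30, n, 21), (36, 3, z, 8), (36, 35, v, 8), (38, 7, r, 21)} (11 duplicate(s) eliminated).
σ[C != 14]: keep tuples satisfying C != 14 → {(10, 33, n, 8), (19, 31, u, 21), (22, 9, t, 37), (27, 26, y, 37), (29, 4, r, 37), (34, 30, n, 21), (36, 3, z, 8), (36, 35, v, 8), (38, 7, r, 21)}
π_{G, C} gives {(21, 19), (21, 34), (21, 38), (37, 22), (37, 27), (37, 29), (8, 10), (8, 36)} (1 duplicate(s) eliminated).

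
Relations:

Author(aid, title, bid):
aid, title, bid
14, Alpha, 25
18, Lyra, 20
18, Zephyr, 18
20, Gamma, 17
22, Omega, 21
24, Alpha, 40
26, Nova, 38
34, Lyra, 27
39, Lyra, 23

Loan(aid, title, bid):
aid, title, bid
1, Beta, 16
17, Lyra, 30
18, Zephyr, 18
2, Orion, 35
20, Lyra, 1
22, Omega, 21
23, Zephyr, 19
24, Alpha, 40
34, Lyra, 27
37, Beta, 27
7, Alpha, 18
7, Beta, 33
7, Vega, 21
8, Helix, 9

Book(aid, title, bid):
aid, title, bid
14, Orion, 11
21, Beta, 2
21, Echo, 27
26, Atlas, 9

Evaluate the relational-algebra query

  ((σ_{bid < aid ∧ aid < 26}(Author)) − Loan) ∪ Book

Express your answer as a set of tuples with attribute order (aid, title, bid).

{(14, Orion, 11), (20, Gamma, 17), (21, Beta, 2), (21, Echo, 27), (26, Atlas, 9)}

Filtering on bid < aid ∧ aid < 26 leaves {(20, Gamma, 17), (22, Omega, 21)}.
Set difference of the two operands is {(20, Gamma, 17)}.
Set union of the two operands is {(14, Orion, 11), (20, Gamma, 17), (21, Beta, 2), (21, Echo, 27), (26, Atlas, 9)}.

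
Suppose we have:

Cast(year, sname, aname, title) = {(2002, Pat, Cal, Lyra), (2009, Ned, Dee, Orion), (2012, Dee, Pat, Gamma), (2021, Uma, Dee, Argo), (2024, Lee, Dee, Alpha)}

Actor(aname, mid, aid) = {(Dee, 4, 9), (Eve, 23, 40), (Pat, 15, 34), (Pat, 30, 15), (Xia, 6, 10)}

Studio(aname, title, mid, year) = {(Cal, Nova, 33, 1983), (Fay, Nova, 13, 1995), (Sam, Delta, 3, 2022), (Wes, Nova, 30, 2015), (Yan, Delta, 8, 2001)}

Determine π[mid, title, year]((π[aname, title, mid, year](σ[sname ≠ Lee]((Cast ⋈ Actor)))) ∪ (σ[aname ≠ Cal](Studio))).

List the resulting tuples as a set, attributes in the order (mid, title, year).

Natural join on aname: {(2009, Ned, Dee, Orion, 4, 9), (2012, Dee, Pat, Gamma, 15, 34), (2012, Dee, Pat, Gamma, 30, 15), (2021, Uma, Dee, Argo, 4, 9), (2024, Lee, Dee, Alpha, 4, 9)}
Apply σ_{sname ≠ Lee}; surviving tuples: {(2009, Ned, Dee, Orion, 4, 9), (2012, Dee, Pat, Gamma, 15, 34), (2012, Dee, Pat, Gamma, 30, 15), (2021, Uma, Dee, Argo, 4, 9)}
Projecting to aname, title, mid, year: {(Dee, Argo, 4, 2021), (Dee, Orion, 4, 2009), (Pat, Gamma, 15, 2012), (Pat, Gamma, 30, 2012)}
Apply σ_{aname ≠ Cal}; surviving tuples: {(Fay, Nova, 13, 1995), (Sam, Delta, 3, 2022), (Wes, Nova, 30, 2015), (Yan, Delta, 8, 2001)}
Taking the union: {(Dee, Argo, 4, 2021), (Dee, Orion, 4, 2009), (Fay, Nova, 13, 1995), (Pat, Gamma, 15, 2012), (Pat, Gamma, 30, 2012), (Sam, Delta, 3, 2022), (Wes, Nova, 30, 2015), (Yan, Delta, 8, 2001)}
Projecting to mid, title, year: {(13, Nova, 1995), (15, Gamma, 2012), (3, Delta, 2022), (30, Gamma, 2012), (30, Nova, 2015), (4, Argo, 2021), (4, Orion, 2009), (8, Delta, 2001)}

{(13, Nova, 1995), (15, Gamma, 2012), (3, Delta, 2022), (30, Gamma, 2012), (30, Nova, 2015), (4, Argo, 2021), (4, Orion, 2009), (8, Delta, 2001)}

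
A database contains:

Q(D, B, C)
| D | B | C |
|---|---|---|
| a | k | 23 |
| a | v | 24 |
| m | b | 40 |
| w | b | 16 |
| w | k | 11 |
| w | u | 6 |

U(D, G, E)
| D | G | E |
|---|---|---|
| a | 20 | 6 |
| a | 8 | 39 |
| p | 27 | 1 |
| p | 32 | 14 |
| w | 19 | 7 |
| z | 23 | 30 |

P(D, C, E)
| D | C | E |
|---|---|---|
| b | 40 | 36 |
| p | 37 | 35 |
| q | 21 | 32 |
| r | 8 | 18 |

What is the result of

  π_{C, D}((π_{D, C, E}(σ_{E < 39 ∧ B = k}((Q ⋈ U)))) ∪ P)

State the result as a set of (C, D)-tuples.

{(11, w), (21, q), (23, a), (37, p), (40, b), (8, r)}

Natural join on D: {(a, k, 23, 20, 6), (a, k, 23, 8, 39), (a, v, 24, 20, 6), (a, v, 24, 8, 39), (w, b, 16, 19, 7), (w, k, 11, 19, 7), (w, u, 6, 19, 7)}
Filtering on E < 39 ∧ B = k leaves {(a, k, 23, 20, 6), (w, k, 11, 19, 7)}.
Keep only column(s) D, C, E: {(a, 23, 6), (w, 11, 7)}
Set union of the two operands is {(a, 23, 6), (b, 40, 36), (p, 37, 35), (q, 21, 32), (r, 8, 18), (w, 11, 7)}.
Keep only column(s) C, D: {(11, w), (21, q), (23, a), (37, p), (40, b), (8, r)}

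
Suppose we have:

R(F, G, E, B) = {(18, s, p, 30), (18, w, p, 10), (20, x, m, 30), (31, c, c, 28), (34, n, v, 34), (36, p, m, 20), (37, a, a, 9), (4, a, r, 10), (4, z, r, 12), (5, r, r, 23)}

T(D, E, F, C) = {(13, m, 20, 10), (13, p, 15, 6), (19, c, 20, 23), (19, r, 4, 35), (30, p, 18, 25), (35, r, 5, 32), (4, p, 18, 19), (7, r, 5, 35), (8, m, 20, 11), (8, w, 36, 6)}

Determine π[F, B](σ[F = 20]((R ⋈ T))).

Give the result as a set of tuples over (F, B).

Joining R and T on F, E yields {(18, s, p, 30, 30, 25), (18, s, p, 30, 4, 19), (18, w, p, 10, 30, 25), (18, w, p, 10, 4, 19), (20, x, m, 30, 13, 10), (20, x, m, 30, 8, 11), (4, a, r, 10, 19, 35), (4, z, r, 12, 19, 35), (5, r, r, 23, 35, 32), (5, r, r, 23, 7, 35)}.
Selection F = 20: {(20, x, m, 30, 13, 10), (20, x, m, 30, 8, 11)}
π[F, B]: project onto (F, B) (1 duplicate(s) eliminated) → {(20, 30)}

{(20, 30)}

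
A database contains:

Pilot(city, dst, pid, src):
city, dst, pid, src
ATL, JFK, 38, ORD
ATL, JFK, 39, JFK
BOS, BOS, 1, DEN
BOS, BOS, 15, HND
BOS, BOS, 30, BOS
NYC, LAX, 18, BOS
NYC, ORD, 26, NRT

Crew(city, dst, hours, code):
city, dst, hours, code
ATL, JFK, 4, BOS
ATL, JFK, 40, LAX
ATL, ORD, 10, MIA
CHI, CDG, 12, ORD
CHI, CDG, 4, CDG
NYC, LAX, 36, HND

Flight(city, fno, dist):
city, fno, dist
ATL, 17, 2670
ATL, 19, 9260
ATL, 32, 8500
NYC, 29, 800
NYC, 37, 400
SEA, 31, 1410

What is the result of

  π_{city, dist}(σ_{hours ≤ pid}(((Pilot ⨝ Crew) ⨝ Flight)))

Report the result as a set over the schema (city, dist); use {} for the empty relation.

Natural join on city, dst: {(ATL, JFK, 38, ORD, 4, BOS), (ATL, JFK, 38, ORD, 40, LAX), (ATL, JFK, 39, JFK, 4, BOS), (ATL, JFK, 39, JFK, 40, LAX), (NYC, LAX, 18, BOS, 36, HND)}
Natural join on city: {(ATL, JFK, 38, ORD, 4, BOS, 17, 2670), (ATL, JFK, 38, ORD, 4, BOS, 19, 9260), (ATL, JFK, 38, ORD, 4, BOS, 32, 8500), (ATL, JFK, 38, ORD, 40, LAX, 17, 2670), (ATL, JFK, 38, ORD, 40, LAX, 19, 9260), (ATL, JFK, 38, ORD, 40, LAX, 32, 8500), (ATL, JFK, 39, JFK, 4, BOS, 17, 2670), (ATL, JFK, 39, JFK, 4, BOS, 19, 9260), (ATL, JFK, 39, JFK, 4, BOS, 32, 8500), (ATL, JFK, 39, JFK, 40, LAX, 17, 2670), (ATL, JFK, 39, JFK, 40, LAX, 19, 9260), (ATL, JFK, 39, JFK, 40, LAX, 32, 8500), (NYC, LAX, 18, BOS, 36, HND, 29, 800), (NYC, LAX, 18, BOS, 36, HND, 37, 400)}
Selection hours ≤ pid: {(ATL, JFK, 38, ORD, 4, BOS, 17, 2670), (ATL, JFK, 38, ORD, 4, BOS, 19, 9260), (ATL, JFK, 38, ORD, 4, BOS, 32, 8500), (ATL, JFK, 39, JFK, 4, BOS, 17, 2670), (ATL, JFK, 39, JFK, 4, BOS, 19, 9260), (ATL, JFK, 39, JFK, 4, BOS, 32, 8500)}
π_{city, dist} gives {(ATL, 2670), (ATL, 8500), (ATL, 9260)} (3 duplicate(s) eliminated).

{(ATL, 2670), (ATL, 8500), (ATL, 9260)}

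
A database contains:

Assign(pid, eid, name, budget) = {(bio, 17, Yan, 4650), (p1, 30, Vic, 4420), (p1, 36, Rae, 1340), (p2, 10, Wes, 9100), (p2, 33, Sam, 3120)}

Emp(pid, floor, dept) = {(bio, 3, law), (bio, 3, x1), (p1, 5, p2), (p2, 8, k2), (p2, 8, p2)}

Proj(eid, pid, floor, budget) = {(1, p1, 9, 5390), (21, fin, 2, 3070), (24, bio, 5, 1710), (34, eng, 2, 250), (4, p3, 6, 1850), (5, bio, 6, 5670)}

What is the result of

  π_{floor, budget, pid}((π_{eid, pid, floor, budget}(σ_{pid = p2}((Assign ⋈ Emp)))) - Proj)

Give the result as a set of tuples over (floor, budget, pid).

{(8, 3120, p2), (8, 9100, p2)}

Joining Assign and Emp on pid yields {(bio, 17, Yan, 4650, 3, law), (bio, 17, Yan, 4650, 3, x1), (p1, 30, Vic, 4420, 5, p2), (p1, 36, Rae, 1340, 5, p2), (p2, 10, Wes, 9100, 8, k2), (p2, 10, Wes, 9100, 8, p2), (p2, 33, Sam, 3120, 8, k2), (p2, 33, Sam, 3120, 8, p2)}.
Filtering on pid = p2 leaves {(p2, 10, Wes, 9100, 8, k2), (p2, 10, Wes, 9100, 8, p2), (p2, 33, Sam, 3120, 8, k2), (p2, 33, Sam, 3120, 8, p2)}.
π[eid, pid, floor, budget]: project onto (eid, pid, floor, budget) (2 duplicate(s) eliminated) → {(10, p2, 8, 9100), (33, p2, 8, 3120)}
Difference: {(10, p2, 8, 9100), (33, p2, 8, 3120)} with {(1, p1, 9, 5390), (21, fin, 2, 3070), (24, bio, 5, 1710), (34, eng, 2, 250), (4, p3, 6, 1850), (5, bio, 6, 5670)} → {(10, p2, 8, 9100), (33, p2, 8, 3120)}
π[floor, budget, pid]: project onto (floor, budget, pid) → {(8, 3120, p2), (8, 9100, p2)}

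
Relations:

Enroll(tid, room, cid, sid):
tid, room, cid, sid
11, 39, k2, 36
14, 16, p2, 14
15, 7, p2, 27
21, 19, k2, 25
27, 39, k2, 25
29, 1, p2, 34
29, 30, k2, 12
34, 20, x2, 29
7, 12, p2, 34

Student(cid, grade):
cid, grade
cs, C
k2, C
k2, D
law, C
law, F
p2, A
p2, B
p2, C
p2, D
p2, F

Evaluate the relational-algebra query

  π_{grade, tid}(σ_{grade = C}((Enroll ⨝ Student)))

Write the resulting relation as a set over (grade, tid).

Enroll ⋈ Student (natural join on cid): {(11, 39, k2, 36, C), (11, 39, k2, 36, D), (14, 16, p2, 14, A), (14, 16, p2, 14, B), (14, 16, p2, 14, C), (14, 16, p2, 14, D), (14, 16, p2, 14, F), (15, 7, p2, 27, A), (15, 7, p2, 27, B), (15, 7, p2, 27, C), (15, 7, p2, 27, D), (15, 7, p2, 27, F), (21, 19, k2, 25, C), (21, 19, k2, 25, D), (27, 39, k2, 25, C), (27, 39, k2, 25, D), (29, 1, p2, 34, A), (29, 1, p2, 34, B), (29, 1, p2, 34, C), (29, 1, p2, 34, D), (29, 1, p2, 34, F), (29, 30, k2, 12, C), (29, 30, k2, 12, D), (7, 12, p2, 34, A), (7, 12, p2, 34, B), (7, 12, p2, 34, C), (7, 12, p2, 34, D), (7, 12, p2, 34, F)}
Apply σ_{grade = C}; surviving tuples: {(11, 39, k2, 36, C), (14, 16, p2, 14, C), (15, 7, p2, 27, C), (21, 19, k2, 25, C), (27, 39, k2, 25, C), (29, 1, p2, 34, C), (29, 30, k2, 12, C), (7, 12, p2, 34, C)}
π_{grade, tid} gives {(C, 11), (C, 14), (C, 15), (C, 21), (C, 27), (C, 29), (C, 7)} (1 duplicate(s) eliminated).

{(C, 11), (C, 14), (C, 15), (C, 21), (C, 27), (C, 29), (C, 7)}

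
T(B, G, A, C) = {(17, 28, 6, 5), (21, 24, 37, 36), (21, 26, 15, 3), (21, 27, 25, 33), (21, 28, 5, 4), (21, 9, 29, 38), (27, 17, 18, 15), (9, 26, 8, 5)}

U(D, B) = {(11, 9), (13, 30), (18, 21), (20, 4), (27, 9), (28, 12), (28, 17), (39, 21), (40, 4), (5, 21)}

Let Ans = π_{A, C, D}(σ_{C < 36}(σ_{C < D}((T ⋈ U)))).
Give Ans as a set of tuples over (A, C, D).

Natural join on B: {(17, 28, 6, 5, 28), (21, 24, 37, 36, 18), (21, 24, 37, 36, 39), (21, 24, 37, 36, 5), (21, 26, 15, 3, 18), (21, 26, 15, 3, 39), (21, 26, 15, 3, 5), (21, 27, 25, 33, 18), (21, 27, 25, 33, 39), (21, 27, 25, 33, 5), (21, 28, 5, 4, 18), (21, 28, 5, 4, 39), (21, 28, 5, 4, 5), (21, 9, 29, 38, 18), (21, 9, 29, 38, 39), (21, 9, 29, 38, 5), (9, 26, 8, 5, 11), (9, 26, 8, 5, 27)}
σ[C < D]: keep tuples satisfying C < D → {(17, 28, 6, 5, 28), (21, 24, 37, 36, 39), (21, 26, 15, 3, 18), (21, 26, 15, 3, 39), (21, 26, 15, 3, 5), (21, 27, 25, 33, 39), (21, 28, 5, 4, 18), (21, 28, 5, 4, 39), (21, 28, 5, 4, 5), (21, 9, 29, 38, 39), (9, 26, 8, 5, 11), (9, 26, 8, 5, 27)}
σ[C < 36]: keep tuples satisfying C < 36 → {(17, 28, 6, 5, 28), (21, 26, 15, 3, 18), (21, 26, 15, 3, 39), (21, 26, 15, 3, 5), (21, 27, 25, 33, 39), (21, 28, 5, 4, 18), (21, 28, 5, 4, 39), (21, 28, 5, 4, 5), (9, 26, 8, 5, 11), (9, 26, 8, 5, 27)}
Projecting to A, C, D: {(15, 3, 18), (15, 3, 39), (15, 3, 5), (25, 33, 39), (5, 4, 18), (5, 4, 39), (5, 4, 5), (6, 5, 28), (8, 5, 11), (8, 5, 27)}

{(15, 3, 18), (15, 3, 39), (15, 3, 5), (25, 33, 39), (5, 4, 18), (5, 4, 39), (5, 4, 5), (6, 5, 28), (8, 5, 11), (8, 5, 27)}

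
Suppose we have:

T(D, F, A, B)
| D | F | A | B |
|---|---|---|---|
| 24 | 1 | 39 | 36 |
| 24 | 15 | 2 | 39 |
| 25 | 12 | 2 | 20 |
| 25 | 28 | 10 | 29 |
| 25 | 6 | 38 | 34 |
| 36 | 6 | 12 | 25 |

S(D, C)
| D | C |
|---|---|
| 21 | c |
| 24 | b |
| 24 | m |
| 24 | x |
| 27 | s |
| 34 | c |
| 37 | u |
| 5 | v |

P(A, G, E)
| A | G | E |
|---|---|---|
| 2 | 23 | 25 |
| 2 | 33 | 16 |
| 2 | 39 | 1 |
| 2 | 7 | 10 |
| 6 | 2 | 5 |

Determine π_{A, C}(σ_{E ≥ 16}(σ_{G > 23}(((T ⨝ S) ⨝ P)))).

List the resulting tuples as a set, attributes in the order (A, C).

T ⋈ S (natural join on D): {(24, 1, 39, 36, b), (24, 1, 39, 36, m), (24, 1, 39, 36, x), (24, 15, 2, 39, b), (24, 15, 2, 39, m), (24, 15, 2, 39, x)}
(T ⨝ S) ⋈ P (natural join on A): {(24, 15, 2, 39, b, 23, 25), (24, 15, 2, 39, b, 33, 16), (24, 15, 2, 39, b, 39, 1), (24, 15, 2, 39, b, 7, 10), (24, 15, 2, 39, m, 23, 25), (24, 15, 2, 39, m, 33, 16), (24, 15, 2, 39, m, 39, 1), (24, 15, 2, 39, m, 7, 10), (24, 15, 2, 39, x, 23, 25), (24, 15, 2, 39, x, 33, 16), (24, 15, 2, 39, x, 39, 1), (24, 15, 2, 39, x, 7, 10)}
Filtering on G > 23 leaves {(24, 15, 2, 39, b, 33, 16), (24, 15, 2, 39, b, 39, 1), (24, 15, 2, 39, m, 33, 16), (24, 15, 2, 39, m, 39, 1), (24, 15, 2, 39, x, 33, 16), (24, 15, 2, 39, x, 39, 1)}.
Filtering on E ≥ 16 leaves {(24, 15, 2, 39, b, 33, 16), (24, 15, 2, 39, m, 33, 16), (24, 15, 2, 39, x, 33, 16)}.
π_{A, C} gives {(2, b), (2, m), (2, x)}.

{(2, b), (2, m), (2, x)}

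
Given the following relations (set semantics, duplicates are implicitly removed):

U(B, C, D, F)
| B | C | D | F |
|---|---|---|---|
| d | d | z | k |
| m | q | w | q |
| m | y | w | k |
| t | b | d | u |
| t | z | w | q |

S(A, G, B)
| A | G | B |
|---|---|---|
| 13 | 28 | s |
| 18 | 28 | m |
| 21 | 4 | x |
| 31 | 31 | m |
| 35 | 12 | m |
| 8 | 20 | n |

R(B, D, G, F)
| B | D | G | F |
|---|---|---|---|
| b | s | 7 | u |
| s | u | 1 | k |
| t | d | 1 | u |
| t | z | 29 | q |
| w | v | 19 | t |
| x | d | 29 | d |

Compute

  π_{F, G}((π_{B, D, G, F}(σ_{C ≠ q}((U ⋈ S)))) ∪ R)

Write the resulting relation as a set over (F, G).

Joining U and S on B yields {(m, q, w, q, 18, 28), (m, q, w, q, 31, 31), (m, q, w, q, 35, 12), (m, y, w, k, 18, 28), (m, y, w, k, 31, 31), (m, y, w, k, 35, 12)}.
Selection C ≠ q: {(m, y, w, k, 18, 28), (m, y, w, k, 31, 31), (m, y, w, k, 35, 12)}
Keep only column(s) B, D, G, F: {(m, w, 12, k), (m, w, 28, k), (m, w, 31, k)}
Union: {(m, w, 12, k), (m, w, 28, k), (m, w, 31, k)} with {(b, s, 7, u), (s, u, 1, k), (t, d, 1, u), (t, z, 29, q), (w, v, 19, t), (x, d, 29, d)} → {(b, s, 7, u), (m, w, 12, k), (m, w, 28, k), (m, w, 31, k), (s, u, 1, k), (t, d, 1, u), (t, z, 29, q), (w, v, 19, t), (x, d, 29, d)}
Keep only column(s) F, G: {(d, 29), (k, 1), (k, 12), (k, 28), (k, 31), (q, 29), (t, 19), (u, 1), (u, 7)}

{(d, 29), (k, 1), (k, 12), (k, 28), (k, 31), (q, 29), (t, 19), (u, 1), (u, 7)}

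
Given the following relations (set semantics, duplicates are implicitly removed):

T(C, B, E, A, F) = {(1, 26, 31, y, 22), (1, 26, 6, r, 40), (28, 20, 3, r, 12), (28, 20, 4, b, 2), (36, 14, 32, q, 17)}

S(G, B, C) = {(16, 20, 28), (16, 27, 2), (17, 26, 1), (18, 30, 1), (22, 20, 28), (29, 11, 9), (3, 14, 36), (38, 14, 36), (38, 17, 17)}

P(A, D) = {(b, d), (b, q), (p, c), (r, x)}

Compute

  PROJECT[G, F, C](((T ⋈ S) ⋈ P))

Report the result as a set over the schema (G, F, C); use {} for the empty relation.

Natural join on C, B: {(1, 26, 31, y, 22, 17), (1, 26, 6, r, 40, 17), (28, 20, 3, r, 12, 16), (28, 20, 3, r, 12, 22), (28, 20, 4, b, 2, 16), (28, 20, 4, b, 2, 22), (36, 14, 32, q, 17, 3), (36, 14, 32, q, 17, 38)}
Natural join on A: {(1, 26, 6, r, 40, 17, x), (28, 20, 3, r, 12, 16, x), (28, 20, 3, r, 12, 22, x), (28, 20, 4, b, 2, 16, d), (28, 20, 4, b, 2, 16, q), (28, 20, 4, b, 2, 22, d), (28, 20, 4, b, 2, 22, q)}
Projecting to G, F, C (2 duplicate(s) eliminated): {(16, 12, 28), (16, 2, 28), (17, 40, 1), (22, 12, 28), (22, 2, 28)}

{(16, 12, 28), (16, 2, 28), (17, 40, 1), (22, 12, 28), (22, 2, 28)}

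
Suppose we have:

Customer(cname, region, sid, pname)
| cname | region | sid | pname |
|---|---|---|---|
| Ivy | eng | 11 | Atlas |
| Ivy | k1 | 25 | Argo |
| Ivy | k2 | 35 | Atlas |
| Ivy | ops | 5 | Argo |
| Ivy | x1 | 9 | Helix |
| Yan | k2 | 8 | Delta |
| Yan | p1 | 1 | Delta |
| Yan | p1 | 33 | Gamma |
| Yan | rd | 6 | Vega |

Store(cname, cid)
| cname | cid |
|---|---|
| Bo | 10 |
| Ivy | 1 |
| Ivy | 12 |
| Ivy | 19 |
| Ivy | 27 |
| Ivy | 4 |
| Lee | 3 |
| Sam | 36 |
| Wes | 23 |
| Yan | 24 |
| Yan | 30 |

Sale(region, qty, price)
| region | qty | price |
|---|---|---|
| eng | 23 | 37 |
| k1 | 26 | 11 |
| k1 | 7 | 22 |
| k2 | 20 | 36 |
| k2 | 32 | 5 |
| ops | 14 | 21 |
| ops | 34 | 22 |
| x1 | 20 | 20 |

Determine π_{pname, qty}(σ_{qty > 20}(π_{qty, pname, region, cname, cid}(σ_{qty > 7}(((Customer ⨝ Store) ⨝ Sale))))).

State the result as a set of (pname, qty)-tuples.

{(Argo, 26), (Argo, 34), (Atlas, 23), (Atlas, 32), (Delta, 32)}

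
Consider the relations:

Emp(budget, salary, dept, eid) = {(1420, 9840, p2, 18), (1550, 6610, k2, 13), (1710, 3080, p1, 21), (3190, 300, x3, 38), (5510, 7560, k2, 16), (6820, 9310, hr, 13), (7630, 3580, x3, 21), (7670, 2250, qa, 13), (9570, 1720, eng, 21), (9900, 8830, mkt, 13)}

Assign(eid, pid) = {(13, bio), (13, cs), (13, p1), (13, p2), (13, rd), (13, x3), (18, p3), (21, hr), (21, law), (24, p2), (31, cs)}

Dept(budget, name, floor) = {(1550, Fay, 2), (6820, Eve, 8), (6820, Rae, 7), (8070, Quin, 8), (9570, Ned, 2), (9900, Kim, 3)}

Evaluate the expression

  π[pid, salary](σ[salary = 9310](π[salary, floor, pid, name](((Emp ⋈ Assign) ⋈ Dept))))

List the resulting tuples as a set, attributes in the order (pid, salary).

Emp ⋈ Assign (natural join on eid): {(1420, 9840, p2, 18, p3), (1550, 6610, k2, 13, bio), (1550, 6610, k2, 13, cs), (1550, 6610, k2, 13, p1), (1550, 6610, k2, 13, p2), (1550, 6610, k2, 13, rd), (1550, 6610, k2, 13, x3), (1710, 3080, p1, 21, hr), (1710, 3080, p1, 21, law), (6820, 9310, hr, 13, bio), (6820, 9310, hr, 13, cs), (6820, 9310, hr, 13, p1), (6820, 9310, hr, 13, p2), (6820, 9310, hr, 13, rd), (6820, 9310, hr, 13, x3), (7630, 3580, x3, 21, hr), (7630, 3580, x3, 21, law), (7670, 2250, qa, 13, bio), (7670, 2250, qa, 13, cs), (7670, 2250, qa, 13, p1), (7670, 2250, qa, 13, p2), (7670, 2250, qa, 13, rd), (7670, 2250, qa, 13, x3), (9570, 1720, eng, 21, hr), (9570, 1720, eng, 21, law), (9900, 8830, mkt, 13, bio), (9900, 8830, mkt, 13, cs), (9900, 8830, mkt, 13, p1), (9900, 8830, mkt, 13, p2), (9900, 8830, mkt, 13, rd), (9900, 8830, mkt, 13, x3)}
(Emp ⋈ Assign) ⋈ Dept (natural join on budget): {(1550, 6610, k2, 13, bio, Fay, 2), (1550, 6610, k2, 13, cs, Fay, 2), (1550, 6610, k2, 13, p1, Fay, 2), (1550, 6610, k2, 13, p2, Fay, 2), (1550, 6610, k2, 13, rd, Fay, 2), (1550, 6610, k2, 13, x3, Fay, 2), (6820, 9310, hr, 13, bio, Eve, 8), (6820, 9310, hr, 13, bio, Rae, 7), (6820, 9310, hr, 13, cs, Eve, 8), (6820, 9310, hr, 13, cs, Rae, 7), (6820, 9310, hr, 13, p1, Eve, 8), (6820, 9310, hr, 13, p1, Rae, 7), (6820, 9310, hr, 13, p2, Eve, 8), (6820, 9310, hr, 13, p2, Rae, 7), (6820, 9310, hr, 13, rd, Eve, 8), (6820, 9310, hr, 13, rd, Rae, 7), (6820, 9310, hr, 13, x3, Eve, 8), (6820, 9310, hr, 13, x3, Rae, 7), (9570, 1720, eng, 21, hr, Ned, 2), (9570, 1720, eng, 21, law, Ned, 2), (9900, 8830, mkt, 13, bio, Kim, 3), (9900, 8830, mkt, 13, cs, Kim, 3), (9900, 8830, mkt, 13, p1, Kim, 3), (9900, 8830, mkt, 13, p2, Kim, 3), (9900, 8830, mkt, 13, rd, Kim, 3), (9900, 8830, mkt, 13, x3, Kim, 3)}
π[salary, floor, pid, name]: project onto (salary, floor, pid, name) → {(1720, 2, hr, Ned), (1720, 2, law, Ned), (6610, 2, bio, Fay), (6610, 2, cs, Fay), (6610, 2, p1, Fay), (6610, 2, p2, Fay), (6610, 2, rd, Fay), (6610, 2, x3, Fay), (8830, 3, bio, Kim), (8830, 3, cs, Kim), (8830, 3, p1, Kim), (8830, 3, p2, Kim), (8830, 3, rd, Kim), (8830, 3, x3, Kim), (9310, 7, bio, Rae), (9310, 7, cs, Rae), (9310, 7, p1, Rae), (9310, 7, p2, Rae), (9310, 7, rd, Rae), (9310, 7, x3, Rae), (9310, 8, bio, Eve), (9310, 8, cs, Eve), (9310, 8, p1, Eve), (9310, 8, p2, Eve), (9310, 8, rd, Eve), (9310, 8, x3, Eve)}
Selection salary = 9310: {(9310, 7, bio, Rae), (9310, 7, cs, Rae), (9310, 7, p1, Rae), (9310, 7, p2, Rae), (9310, 7, rd, Rae), (9310, 7, x3, Rae), (9310, 8, bio, Eve), (9310, 8, cs, Eve), (9310, 8, p1, Eve), (9310, 8, p2, Eve), (9310, 8, rd, Eve), (9310, 8, x3, Eve)}
π[pid, salary]: project onto (pid, salary) (6 duplicate(s) eliminated) → {(bio, 9310), (cs, 9310), (p1, 9310), (p2, 9310), (rd, 9310), (x3, 9310)}

{(bio, 9310), (cs, 9310), (p1, 9310), (p2, 9310), (rd, 9310), (x3, 9310)}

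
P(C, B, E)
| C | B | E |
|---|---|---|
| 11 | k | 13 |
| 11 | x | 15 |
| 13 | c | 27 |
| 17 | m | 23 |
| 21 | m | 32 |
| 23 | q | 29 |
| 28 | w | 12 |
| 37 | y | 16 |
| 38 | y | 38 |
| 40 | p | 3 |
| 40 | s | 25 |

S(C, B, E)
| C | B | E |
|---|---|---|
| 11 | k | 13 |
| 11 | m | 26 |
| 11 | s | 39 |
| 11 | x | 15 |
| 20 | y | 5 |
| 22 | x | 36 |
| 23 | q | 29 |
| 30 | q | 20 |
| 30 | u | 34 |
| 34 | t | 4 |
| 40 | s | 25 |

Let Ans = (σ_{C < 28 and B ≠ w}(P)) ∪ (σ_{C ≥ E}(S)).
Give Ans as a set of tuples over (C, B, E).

σ[C < 28 and B ≠ w]: keep tuples satisfying C < 28 and B ≠ w → {(11, k, 13), (11, x, 15), (13, c, 27), (17, m, 23), (21, m, 32), (23, q, 29)}
σ[C ≥ E]: keep tuples satisfying C ≥ E → {(20, y, 5), (30, q, 20), (34, t, 4), (40, s, 25)}
Set union of the two operands is {(11, k, 13), (11, x, 15), (13, c, 27), (17, m, 23), (20, y, 5), (21, m, 32), (23, q, 29), (30, q, 20), (34, t, 4), (40, s, 25)}.

{(11, k, 13), (11, x, 15), (13, c, 27), (17, m, 23), (20, y, 5), (21, m, 32), (23, q, 29), (30, q, 20), (34, t, 4), (40, s, 25)}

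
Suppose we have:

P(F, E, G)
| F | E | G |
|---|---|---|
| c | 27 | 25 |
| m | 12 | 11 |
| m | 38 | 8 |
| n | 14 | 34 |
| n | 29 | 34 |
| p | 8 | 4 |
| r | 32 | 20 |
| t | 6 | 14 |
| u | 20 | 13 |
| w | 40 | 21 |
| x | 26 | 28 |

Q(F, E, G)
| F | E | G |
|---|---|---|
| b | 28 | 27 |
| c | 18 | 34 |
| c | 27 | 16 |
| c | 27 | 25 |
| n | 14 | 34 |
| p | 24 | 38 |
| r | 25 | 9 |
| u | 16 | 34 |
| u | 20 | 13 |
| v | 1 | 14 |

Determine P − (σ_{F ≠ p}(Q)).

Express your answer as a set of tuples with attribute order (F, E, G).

{(m, 12, 11), (m, 38, 8), (n, 29, 34), (p, 8, 4), (r, 32, 20), (t, 6, 14), (w, 40, 21), (x, 26, 28)}

Apply σ_{F ≠ p}; surviving tuples: {(b, 28, 27), (c, 18, 34), (c, 27, 16), (c, 27, 25), (n, 14, 34), (r, 25, 9), (u, 16, 34), (u, 20, 13), (v, 1, 14)}
Taking the difference: {(m, 12, 11), (m, 38, 8), (n, 29, 34), (p, 8, 4), (r, 32, 20), (t, 6, 14), (w, 40, 21), (x, 26, 28)}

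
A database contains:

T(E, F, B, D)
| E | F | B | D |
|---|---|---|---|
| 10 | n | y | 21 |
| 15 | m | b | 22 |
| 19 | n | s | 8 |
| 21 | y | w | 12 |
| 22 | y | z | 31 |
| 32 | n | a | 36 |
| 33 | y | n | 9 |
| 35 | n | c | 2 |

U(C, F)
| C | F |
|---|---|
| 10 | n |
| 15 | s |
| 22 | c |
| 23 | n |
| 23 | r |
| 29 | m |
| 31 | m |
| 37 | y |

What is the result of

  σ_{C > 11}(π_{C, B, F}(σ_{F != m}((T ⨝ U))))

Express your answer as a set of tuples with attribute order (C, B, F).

T ⋈ U (natural join on F): {(10, n, y, 21, 10), (10, n, y, 21, 23), (15, m, b, 22, 29), (15, m, b, 22, 31), (19, n, s, 8, 10), (19, n, s, 8, 23), (21, y, w, 12, 37), (22, y, z, 31, 37), (32, n, a, 36, 10), (32, n, a, 36, 23), (33, y, n, 9, 37), (35, n, c, 2, 10), (35, n, c, 2, 23)}
σ[F != m]: keep tuples satisfying F != m → {(10, n, y, 21, 10), (10, n, y, 21, 23), (19, n, s, 8, 10), (19, n, s, 8, 23), (21, y, w, 12, 37), (22, y, z, 31, 37), (32, n, a, 36, 10), (32, n, a, 36, 23), (33, y, n, 9, 37), (35, n, c, 2, 10), (35, n, c, 2, 23)}
π[C, B, F]: project onto (C, B, F) → {(10, a, n), (10, c, n), (10, s, n), (10, y, n), (23, a, n), (23, c, n), (23, s, n), (23, y, n), (37, n, y), (37, w, y), (37, z, y)}
σ[C > 11]: keep tuples satisfying C > 11 → {(23, a, n), (23, c, n), (23, s, n), (23, y, n), (37, n, y), (37, w, y), (37, z, y)}

{(23, a, n), (23, c, n), (23, s, n), (23, y, n), (37, n, y), (37, w, y), (37, z, y)}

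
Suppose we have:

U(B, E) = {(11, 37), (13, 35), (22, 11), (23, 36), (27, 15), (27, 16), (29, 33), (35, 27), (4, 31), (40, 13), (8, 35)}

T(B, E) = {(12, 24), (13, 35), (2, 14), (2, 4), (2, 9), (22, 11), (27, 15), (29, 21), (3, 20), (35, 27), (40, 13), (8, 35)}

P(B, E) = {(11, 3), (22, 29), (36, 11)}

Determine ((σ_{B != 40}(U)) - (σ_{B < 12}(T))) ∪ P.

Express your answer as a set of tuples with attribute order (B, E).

Apply σ_{B != 40}; surviving tuples: {(11, 37), (13, 35), (22, 11), (23, 36), (27, 15), (27, 16), (29, 33), (35, 27), (4, 31), (8, 35)}
Apply σ_{B < 12}; surviving tuples: {(2, 14), (2, 4), (2, 9), (3, 20), (8, 35)}
Set difference of the two operands is {(11, 37), (13, 35), (22, 11), (23, 36), (27, 15), (27, 16), (29, 33), (35, 27), (4, 31)}.
Set union of the two operands is {(11, 3), (11, 37), (13, 35), (22, 11), (22, 29), (23, 36), (27, 15), (27, 16), (29, 33), (35, 27), (36, 11), (4, 31)}.

{(11, 3), (11, 37), (13, 35), (22, 11), (22, 29), (23, 36), (27, 15), (27, 16), (29, 33), (35, 27), (36, 11), (4, 31)}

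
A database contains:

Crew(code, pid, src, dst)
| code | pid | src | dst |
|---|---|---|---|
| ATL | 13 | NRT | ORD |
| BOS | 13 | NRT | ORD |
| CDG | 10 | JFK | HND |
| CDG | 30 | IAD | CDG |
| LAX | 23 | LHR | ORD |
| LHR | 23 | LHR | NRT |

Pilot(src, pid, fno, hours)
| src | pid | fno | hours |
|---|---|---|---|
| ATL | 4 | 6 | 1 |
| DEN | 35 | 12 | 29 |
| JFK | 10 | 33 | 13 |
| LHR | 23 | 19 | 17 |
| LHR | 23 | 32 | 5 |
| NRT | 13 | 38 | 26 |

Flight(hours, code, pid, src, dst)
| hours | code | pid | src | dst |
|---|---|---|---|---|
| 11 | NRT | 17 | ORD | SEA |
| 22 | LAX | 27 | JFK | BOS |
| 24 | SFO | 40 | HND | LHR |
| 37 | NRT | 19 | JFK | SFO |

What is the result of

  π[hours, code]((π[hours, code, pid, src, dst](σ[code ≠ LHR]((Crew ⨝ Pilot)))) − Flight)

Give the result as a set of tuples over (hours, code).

Crew ⋈ Pilot (natural join on pid, src): {(ATL, 13, NRT, ORD, 38, 26), (BOS, 13, NRT, ORD, 38, 26), (CDG, 10, JFK, HND, 33, 13), (LAX, 23, LHR, ORD, 19, 17), (LAX, 23, LHR, ORD, 32, 5), (LHR, 23, LHR, NRT, 19, 17), (LHR, 23, LHR, NRT, 32, 5)}
σ[code ≠ LHR]: keep tuples satisfying code ≠ LHR → {(ATL, 13, NRT, ORD, 38, 26), (BOS, 13, NRT, ORD, 38, 26), (CDG, 10, JFK, HND, 33, 13), (LAX, 23, LHR, ORD, 19, 17), (LAX, 23, LHR, ORD, 32, 5)}
π[hours, code, pid, src, dst]: project onto (hours, code, pid, src, dst) → {(13, CDG, 10, JFK, HND), (17, LAX, 23, LHR, ORD), (26, ATL, 13, NRT, ORD), (26, BOS, 13, NRT, ORD), (5, LAX, 23, LHR, ORD)}
Set difference of the two operands is {(13, CDG, 10, JFK, HND), (17, LAX, 23, LHR, ORD), (26, ATL, 13, NRT, ORD), (26, BOS, 13, NRT, ORD), (5, LAX, 23, LHR, ORD)}.
π[hours, code]: project onto (hours, code) → {(13, CDG), (17, LAX), (26, ATL), (26, BOS), (5, LAX)}

{(13, CDG), (17, LAX), (26, ATL), (26, BOS), (5, LAX)}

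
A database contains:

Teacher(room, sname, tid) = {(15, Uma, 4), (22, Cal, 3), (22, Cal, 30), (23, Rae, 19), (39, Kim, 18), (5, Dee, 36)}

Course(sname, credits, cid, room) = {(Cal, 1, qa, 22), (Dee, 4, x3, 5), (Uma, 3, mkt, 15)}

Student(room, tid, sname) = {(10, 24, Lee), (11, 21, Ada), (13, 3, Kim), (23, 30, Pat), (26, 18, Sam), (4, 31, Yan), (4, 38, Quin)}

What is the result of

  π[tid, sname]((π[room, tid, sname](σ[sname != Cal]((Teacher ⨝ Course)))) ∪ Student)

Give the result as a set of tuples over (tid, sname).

{(18, Sam), (21, Ada), (24, Lee), (3, Kim), (30, Pat), (31, Yan), (36, Dee), (38, Quin), (4, Uma)}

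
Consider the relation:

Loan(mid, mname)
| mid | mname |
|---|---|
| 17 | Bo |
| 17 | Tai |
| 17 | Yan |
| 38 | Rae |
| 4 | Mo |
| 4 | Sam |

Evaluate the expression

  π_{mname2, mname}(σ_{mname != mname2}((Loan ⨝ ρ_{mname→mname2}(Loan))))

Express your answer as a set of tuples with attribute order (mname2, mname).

ρ[mname→mname2]: schema becomes (mid, mname2); tuples unchanged.
Joining Loan and ρ_{mname→mname2}(Loan) on mid yields {(17, Bo, Bo), (17, Bo, Tai), (17, Bo, Yan), (17, Tai, Bo), (17, Tai, Tai), (17, Tai, Yan), (17, Yan, Bo), (17, Yan, Tai), (17, Yan, Yan), (38, Rae, Rae), (4, Mo, Mo), (4, Mo, Sam), (4, Sam, Mo), (4, Sam, Sam)}.
Apply σ_{mname != mname2}; surviving tuples: {(17, Bo, Tai), (17, Bo, Yan), (17, Tai, Bo), (17, Tai, Yan), (17, Yan, Bo), (17, Yan, Tai), (4, Mo, Sam), (4, Sam, Mo)}
π[mname2, mname]: project onto (mname2, mname) → {(Bo, Tai), (Bo, Yan), (Mo, Sam), (Sam, Mo), (Tai, Bo), (Tai, Yan), (Yan, Bo), (Yan, Tai)}

{(Bo, Tai), (Bo, Yan), (Mo, Sam), (Sam, Mo), (Tai, Bo), (Tai, Yan), (Yan, Bo), (Yan, Tai)}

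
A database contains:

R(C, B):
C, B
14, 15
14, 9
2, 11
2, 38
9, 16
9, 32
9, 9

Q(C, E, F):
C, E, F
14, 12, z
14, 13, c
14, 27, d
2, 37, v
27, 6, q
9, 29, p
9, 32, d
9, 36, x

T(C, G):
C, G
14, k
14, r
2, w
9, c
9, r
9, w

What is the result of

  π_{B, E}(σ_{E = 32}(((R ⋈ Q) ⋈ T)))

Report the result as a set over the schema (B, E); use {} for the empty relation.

R ⋈ Q (natural join on C): {(14, 15, 12, z), (14, 15, 13, c), (14, 15, 27, d), (14, 9, 12, z), (14, 9, 13, c), (14, 9, 27, d), (2, 11, 37, v), (2, 38, 37, v), (9, 16, 29, p), (9, 16, 32, d), (9, 16, 36, x), (9, 32, 29, p), (9, 32, 32, d), (9, 32, 36, x), (9, 9, 29, p), (9, 9, 32, d), (9, 9, 36, x)}
(R ⋈ Q) ⋈ T (natural join on C): {(14, 15, 12, z, k), (14, 15, 12, z, r), (14, 15, 13, c, k), (14, 15, 13, c, r), (14, 15, 27, d, k), (14, 15, 27, d, r), (14, 9, 12, z, k), (14, 9, 12, z, r), (14, 9, 13, c, k), (14, 9, 13, c, r), (14, 9, 27, d, k), (14, 9, 27, d, r), (2, 11, 37, v, w), (2, 38, 37, v, w), (9, 16, 29, p, c), (9, 16, 29, p, r), (9, 16, 29, p, w), (9, 16, 32, d, c), (9, 16, 32, d, r), (9, 16, 32, d, w), (9, 16, 36, x, c), (9, 16, 36, x, r), (9, 16, 36, x, w), (9, 32, 29, p, c), (9, 32, 29, p, r), (9, 32, 29, p, w), (9, 32, 32, d, c), (9, 32, 32, d, r), (9, 32, 32, d, w), (9, 32, 36, x, c), (9, 32, 36, x, r), (9, 32, 36, x, w), (9, 9, 29, p, c), (9, 9, 29, p, r), (9, 9, 29, p, w), (9, 9, 32, d, c), (9, 9, 32, d, r), (9, 9, 32, d, w), (9, 9, 36, x, c), (9, 9, 36, x, r), (9, 9, 36, x, w)}
σ[E = 32]: keep tuples satisfying E = 32 → {(9, 16, 32, d, c), (9, 16, 32, d, r), (9, 16, 32, d, w), (9, 32, 32, d, c), (9, 32, 32, d, r), (9, 32, 32, d, w), (9, 9, 32, d, c), (9, 9, 32, d, r), (9, 9, 32, d, w)}
π[B, E]: project onto (B, E) (6 duplicate(s) eliminated) → {(16, 32), (32, 32), (9, 32)}

{(16, 32), (32, 32), (9, 32)}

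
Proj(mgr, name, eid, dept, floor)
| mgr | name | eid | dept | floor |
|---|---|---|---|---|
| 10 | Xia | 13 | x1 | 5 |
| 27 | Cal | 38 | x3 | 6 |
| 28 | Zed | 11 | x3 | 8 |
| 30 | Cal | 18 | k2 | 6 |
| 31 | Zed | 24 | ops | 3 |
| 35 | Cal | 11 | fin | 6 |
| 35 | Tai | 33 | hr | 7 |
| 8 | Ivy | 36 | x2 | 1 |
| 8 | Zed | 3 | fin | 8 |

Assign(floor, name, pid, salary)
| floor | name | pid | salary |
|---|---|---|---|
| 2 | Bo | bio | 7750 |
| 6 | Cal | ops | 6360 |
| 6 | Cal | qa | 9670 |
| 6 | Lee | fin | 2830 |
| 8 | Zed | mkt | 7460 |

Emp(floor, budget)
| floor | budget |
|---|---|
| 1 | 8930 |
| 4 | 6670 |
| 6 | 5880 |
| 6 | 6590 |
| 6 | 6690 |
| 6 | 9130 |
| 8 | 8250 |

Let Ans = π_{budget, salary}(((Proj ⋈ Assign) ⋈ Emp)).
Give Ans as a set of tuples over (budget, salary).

{(5880, 6360), (5880, 9670), (6590, 6360), (6590, 9670), (6690, 6360), (6690, 9670), (8250, 7460), (9130, 6360), (9130, 9670)}

Joining Proj and Assign on name, floor yields {(27, Cal, 38, x3, 6, ops, 6360), (27, Cal, 38, x3, 6, qa, 9670), (28, Zed, 11, x3, 8, mkt, 7460), (30, Cal, 18, k2, 6, ops, 6360), (30, Cal, 18, k2, 6, qa, 9670), (35, Cal, 11, fin, 6, ops, 6360), (35, Cal, 11, fin, 6, qa, 9670), (8, Zed, 3, fin, 8, mkt, 7460)}.
Joining (Proj ⋈ Assign) and Emp on floor yields {(27, Cal, 38, x3, 6, ops, 6360, 5880), (27, Cal, 38, x3, 6, ops, 6360, 6590), (27, Cal, 38, x3, 6, ops, 6360, 6690), (27, Cal, 38, x3, 6, ops, 6360, 9130), (27, Cal, 38, x3, 6, qa, 9670, 5880), (27, Cal, 38, x3, 6, qa, 9670, 6590), (27, Cal, 38, x3, 6, qa, 9670, 6690), (27, Cal, 38, x3, 6, qa, 9670, 9130), (28, Zed, 11, x3, 8, mkt, 7460, 8250), (30, Cal, 18, k2, 6, ops, 6360, 5880), (30, Cal, 18, k2, 6, ops, 6360, 6590), (30, Cal, 18, k2, 6, ops, 6360, 6690), (30, Cal, 18, k2, 6, ops, 6360, 9130), (30, Cal, 18, k2, 6, qa, 9670, 5880), (30, Cal, 18, k2, 6, qa, 9670, 6590), (30, Cal, 18, k2, 6, qa, 9670, 6690), (30, Cal, 18, k2, 6, qa, 9670, 9130), (35, Cal, 11, fin, 6, ops, 6360, 5880), (35, Cal, 11, fin, 6, ops, 6360, 6590), (35, Cal, 11, fin, 6, ops, 6360, 6690), (35, Cal, 11, fin, 6, ops, 6360, 9130), (35, Cal, 11, fin, 6, qa, 9670, 5880), (35, Cal, 11, fin, 6, qa, 9670, 6590), (35, Cal, 11, fin, 6, qa, 9670, 6690), (35, Cal, 11, fin, 6, qa, 9670, 9130), (8, Zed, 3, fin, 8, mkt, 7460, 8250)}.
Keep only column(s) budget, salary (17 duplicate(s) eliminated): {(5880, 6360), (5880, 9670), (6590, 6360), (6590, 9670), (6690, 6360), (6690, 9670), (8250, 7460), (9130, 6360), (9130, 9670)}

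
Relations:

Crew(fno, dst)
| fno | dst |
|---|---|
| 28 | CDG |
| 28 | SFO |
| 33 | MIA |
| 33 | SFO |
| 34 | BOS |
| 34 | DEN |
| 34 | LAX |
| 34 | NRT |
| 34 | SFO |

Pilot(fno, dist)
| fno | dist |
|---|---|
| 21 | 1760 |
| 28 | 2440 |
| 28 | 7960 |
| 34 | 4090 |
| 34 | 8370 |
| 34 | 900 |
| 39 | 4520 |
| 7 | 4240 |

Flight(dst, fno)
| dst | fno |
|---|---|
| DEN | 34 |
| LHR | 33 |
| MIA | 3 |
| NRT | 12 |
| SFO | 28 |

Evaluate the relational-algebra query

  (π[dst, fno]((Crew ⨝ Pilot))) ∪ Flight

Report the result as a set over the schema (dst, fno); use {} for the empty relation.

Crew ⋈ Pilot (natural join on fno): {(28, CDG, 2440), (28, CDG, 7960), (28, SFO, 2440), (28, SFO, 7960), (34, BOS, 4090), (34, BOS, 8370), (34, BOS, 900), (34, DEN, 4090), (34, DEN, 8370), (34, DEN, 900), (34, LAX, 4090), (34, LAX, 8370), (34, LAX, 900), (34, NRT, 4090), (34, NRT, 8370), (34, NRT, 900), (34, SFO, 4090), (34, SFO, 8370), (34, SFO, 900)}
Projecting to dst, fno (12 duplicate(s) eliminated): {(BOS, 34), (CDG, 28), (DEN, 34), (LAX, 34), (NRT, 34), (SFO, 28), (SFO, 34)}
Set union of the two operands is {(BOS, 34), (CDG, 28), (DEN, 34), (LAX, 34), (LHR, 33), (MIA, 3), (NRT, 12), (NRT, 34), (SFO, 28), (SFO, 34)}.

{(BOS, 34), (CDG, 28), (DEN, 34), (LAX, 34), (LHR, 33), (MIA, 3), (NRT, 12), (NRT, 34), (SFO, 28), (SFO, 34)}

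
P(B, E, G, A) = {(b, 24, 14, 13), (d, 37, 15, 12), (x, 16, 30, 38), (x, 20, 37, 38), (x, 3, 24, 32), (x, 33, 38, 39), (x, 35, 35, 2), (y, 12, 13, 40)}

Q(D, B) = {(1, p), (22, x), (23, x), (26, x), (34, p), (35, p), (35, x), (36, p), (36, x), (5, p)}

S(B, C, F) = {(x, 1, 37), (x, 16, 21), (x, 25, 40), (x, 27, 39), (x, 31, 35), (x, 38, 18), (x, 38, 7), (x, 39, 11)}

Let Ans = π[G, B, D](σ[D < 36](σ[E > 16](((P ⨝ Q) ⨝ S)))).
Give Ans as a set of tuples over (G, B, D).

{(35, x, 22), (35, x, 23), (35, x, 26), (35, x, 35), (37, x, 22), (37, x, 23), (37, x, 26), (37, x, 35), (38, x, 22), (38, x, 23), (38, x, 26), (38, x, 35)}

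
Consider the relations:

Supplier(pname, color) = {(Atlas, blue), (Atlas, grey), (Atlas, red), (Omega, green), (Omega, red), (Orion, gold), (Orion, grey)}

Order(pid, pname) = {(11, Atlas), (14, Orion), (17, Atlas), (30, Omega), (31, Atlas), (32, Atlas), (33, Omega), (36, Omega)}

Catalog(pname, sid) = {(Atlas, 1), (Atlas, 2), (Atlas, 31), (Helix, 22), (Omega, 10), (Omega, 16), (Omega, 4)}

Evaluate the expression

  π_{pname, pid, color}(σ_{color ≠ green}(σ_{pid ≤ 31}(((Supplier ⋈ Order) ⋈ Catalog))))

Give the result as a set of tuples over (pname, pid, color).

{(Atlas, 11, blue), (Atlas, 11, grey), (Atlas, 11, red), (Atlas, 17, blue), (Atlas, 17, grey), (Atlas, 17, red), (Atlas, 31, blue), (Atlas, 31, grey), (Atlas, 31, red), (Omega, 30, red)}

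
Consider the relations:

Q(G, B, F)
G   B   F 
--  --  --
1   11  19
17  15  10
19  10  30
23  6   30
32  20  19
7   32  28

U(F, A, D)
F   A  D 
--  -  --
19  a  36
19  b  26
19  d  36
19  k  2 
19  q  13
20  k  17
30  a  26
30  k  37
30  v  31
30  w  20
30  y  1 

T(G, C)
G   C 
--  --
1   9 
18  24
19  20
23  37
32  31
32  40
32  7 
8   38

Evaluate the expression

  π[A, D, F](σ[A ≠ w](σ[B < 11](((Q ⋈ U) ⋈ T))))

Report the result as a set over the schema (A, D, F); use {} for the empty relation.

Natural join on F: {(1, 11, 19, a, 36), (1, 11, 19, b, 26), (1, 11, 19, d, 36), (1, 11, 19, k, 2), (1, 11, 19, q, 13), (19, 10, 30, a, 26), (19, 10, 30, k, 37), (19, 10, 30, v, 31), (19, 10, 30, w, 20), (19, 10, 30, y, 1), (23, 6, 30, a, 26), (23, 6, 30, k, 37), (23, 6, 30, v, 31), (23, 6, 30, w, 20), (23, 6, 30, y, 1), (32, 20, 19, a, 36), (32, 20, 19, b, 26), (32, 20, 19, d, 36), (32, 20, 19, k, 2), (32, 20, 19, q, 13)}
Natural join on G: {(1, 11, 19, a, 36, 9), (1, 11, 19, b, 26, 9), (1, 11, 19, d, 36, 9), (1, 11, 19, k, 2, 9), (1, 11, 19, q, 13, 9), (19, 10, 30, a, 26, 20), (19, 10, 30, k, 37, 20), (19, 10, 30, v, 31, 20), (19, 10, 30, w, 20, 20), (19, 10, 30, y, 1, 20), (23, 6, 30, a, 26, 37), (23, 6, 30, k, 37, 37), (23, 6, 30, v, 31, 37), (23, 6, 30, w, 20, 37), (23, 6, 30, y, 1, 37), (32, 20, 19, a, 36, 31), (32, 20, 19, a, 36, 40), (32, 20, 19, a, 36, 7), (32, 20, 19, b, 26, 31), (32, 20, 19, b, 26, 40), (32, 20, 19, b, 26, 7), (32, 20, 19, d, 36, 31), (32, 20, 19, d, 36, 40), (32, 20, 19, d, 36, 7), (32, 20, 19, k, 2, 31), (32, 20, 19, k, 2, 40), (32, 20, 19, k, 2, 7), (32, 20, 19, q, 13, 31), (32, 20, 19, q, 13, 40), (32, 20, 19, q, 13, 7)}
σ[B < 11]: keep tuples satisfying B < 11 → {(19, 10, 30, a, 26, 20), (19, 10, 30, k, 37, 20), (19, 10, 30, v, 31, 20), (19, 10, 30, w, 20, 20), (19, 10, 30, y, 1, 20), (23, 6, 30, a, 26, 37), (23, 6, 30, k, 37, 37), (23, 6, 30, v, 31, 37), (23, 6, 30, w, 20, 37), (23, 6, 30, y, 1, 37)}
σ[A ≠ w]: keep tuples satisfying A ≠ w → {(19, 10, 30, a, 26, 20), (19, 10, 30, k, 37, 20), (19, 10, 30, v, 31, 20), (19, 10, 30, y, 1, 20), (23, 6, 30, a, 26, 37), (23, 6, 30, k, 37, 37), (23, 6, 30, v, 31, 37), (23, 6, 30, y, 1, 37)}
π[A, D, F]: project onto (A, D, F) (4 duplicate(s) eliminated) → {(a, 26, 30), (k, 37, 30), (v, 31, 30), (y, 1, 30)}

{(a, 26, 30), (k, 37, 30), (v, 31, 30), (y, 1, 30)}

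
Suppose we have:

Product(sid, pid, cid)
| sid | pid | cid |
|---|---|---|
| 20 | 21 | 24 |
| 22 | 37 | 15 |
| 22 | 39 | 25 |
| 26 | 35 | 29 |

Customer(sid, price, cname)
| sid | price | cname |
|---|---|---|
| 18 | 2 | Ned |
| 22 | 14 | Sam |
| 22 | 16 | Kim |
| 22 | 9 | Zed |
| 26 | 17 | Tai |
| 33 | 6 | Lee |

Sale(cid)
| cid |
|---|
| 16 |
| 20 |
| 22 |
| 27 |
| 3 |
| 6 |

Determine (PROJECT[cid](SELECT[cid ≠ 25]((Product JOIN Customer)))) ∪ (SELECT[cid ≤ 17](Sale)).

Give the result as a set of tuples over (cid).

{15, 16, 29, 3, 6}

Joining Product and Customer on sid yields {(22, 37, 15, 14, Sam), (22, 37, 15, 16, Kim), (22, 37, 15, 9, Zed), (22, 39, 25, 14, Sam), (22, 39, 25, 16, Kim), (22, 39, 25, 9, Zed), (26, 35, 29, 17, Tai)}.
Filtering on cid ≠ 25 leaves {(22, 37, 15, 14, Sam), (22, 37, 15, 16, Kim), (22, 37, 15, 9, Zed), (26, 35, 29, 17, Tai)}.
Projecting to cid (2 duplicate(s) eliminated): {15, 29}
Filtering on cid ≤ 17 leaves {16, 3, 6}.
Taking the union: {15, 16, 29, 3, 6}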